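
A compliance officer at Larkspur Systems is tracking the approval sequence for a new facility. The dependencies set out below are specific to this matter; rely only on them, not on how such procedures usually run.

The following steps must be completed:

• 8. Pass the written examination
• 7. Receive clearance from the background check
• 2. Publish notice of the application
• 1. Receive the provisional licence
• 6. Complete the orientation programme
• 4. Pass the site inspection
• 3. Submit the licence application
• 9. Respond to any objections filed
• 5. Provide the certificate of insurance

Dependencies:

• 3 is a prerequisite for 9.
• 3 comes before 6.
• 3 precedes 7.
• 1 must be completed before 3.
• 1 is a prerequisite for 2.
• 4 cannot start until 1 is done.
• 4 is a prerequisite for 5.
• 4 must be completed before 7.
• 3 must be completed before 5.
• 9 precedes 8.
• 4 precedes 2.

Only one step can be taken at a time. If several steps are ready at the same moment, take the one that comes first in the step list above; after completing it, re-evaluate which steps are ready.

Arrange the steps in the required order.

1 is the only step with nothing outstanding, so it goes first.
4 and 3 are both available; 4 is listed earlier → 4.
2 and 3 are both available; 2 is listed earlier → 2.
3 needed 1, now all done → 3.
7, 6, 9 and 5 are all available; 7 is listed earlier → 7.
6, 9 and 5 are all available; 6 is listed earlier → 6.
Now 9 and 5 have their prerequisites met. 9 is listed earlier, so 9 next.
Ready: 8 and 5. 8 is listed earlier → 8.
5 is the only step now ready → 5.

1 4 2 3 7 6 9 8 5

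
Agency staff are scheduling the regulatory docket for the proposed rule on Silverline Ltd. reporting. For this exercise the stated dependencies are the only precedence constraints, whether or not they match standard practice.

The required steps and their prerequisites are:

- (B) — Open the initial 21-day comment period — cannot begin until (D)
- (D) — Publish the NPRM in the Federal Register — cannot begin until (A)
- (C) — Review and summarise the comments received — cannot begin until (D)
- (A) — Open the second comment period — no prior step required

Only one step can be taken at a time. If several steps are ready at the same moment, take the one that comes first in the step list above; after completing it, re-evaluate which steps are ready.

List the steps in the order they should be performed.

Only (A) has no prerequisites, so it is first.
(D) is the only step now ready → (D).
(B) and (C) are both available; (B) is listed earlier → (B).
(C) needed (D), now all done → (C).

(A), (D), (B), (C)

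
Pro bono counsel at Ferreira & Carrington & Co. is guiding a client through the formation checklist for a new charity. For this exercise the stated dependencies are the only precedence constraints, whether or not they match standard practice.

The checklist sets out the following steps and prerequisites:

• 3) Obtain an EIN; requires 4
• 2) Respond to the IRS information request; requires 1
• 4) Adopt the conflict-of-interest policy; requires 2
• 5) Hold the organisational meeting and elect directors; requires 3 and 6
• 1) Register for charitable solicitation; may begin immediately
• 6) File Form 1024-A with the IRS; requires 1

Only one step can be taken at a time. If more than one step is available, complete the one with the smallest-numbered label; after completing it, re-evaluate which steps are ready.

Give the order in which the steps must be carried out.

1, 2, 4, 3, 6, 5

1 is the only step with nothing outstanding, so it goes first.
Ready: 2 and 6. 2 has the earlier label → 2.
Ready: 4 and 6. 4 has the earlier label → 4.
Now 3 and 6 have their prerequisites met. 3 has the earlier label, so 3 next.
6 needed 1, now all done → 6.
Next only 5 has its prerequisites met → 5.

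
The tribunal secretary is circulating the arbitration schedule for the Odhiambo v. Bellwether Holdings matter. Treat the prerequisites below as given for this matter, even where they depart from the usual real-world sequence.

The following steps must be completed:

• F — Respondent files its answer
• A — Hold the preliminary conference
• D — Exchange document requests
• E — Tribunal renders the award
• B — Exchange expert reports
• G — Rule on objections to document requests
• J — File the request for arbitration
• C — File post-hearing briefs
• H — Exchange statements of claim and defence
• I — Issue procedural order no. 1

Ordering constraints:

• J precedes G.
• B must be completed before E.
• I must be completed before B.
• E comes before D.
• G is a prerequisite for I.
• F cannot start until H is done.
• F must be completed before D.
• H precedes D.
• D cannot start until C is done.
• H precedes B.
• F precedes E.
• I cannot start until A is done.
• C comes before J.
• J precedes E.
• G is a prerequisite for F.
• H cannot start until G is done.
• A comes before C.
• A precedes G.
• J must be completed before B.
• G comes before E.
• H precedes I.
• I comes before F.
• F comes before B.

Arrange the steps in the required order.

Only A has no prerequisites, so it is first.
Next only C has its prerequisites met → C.
That leaves J as the only ready step → J.
Next only G has its prerequisites met → G.
That leaves H as the only ready step → H.
I needed A, G and H, now all done → I.
That leaves F as the only ready step → F.
B needed F, J, H and I, now all done → B.
E needed F, B, G and J, now all done → E.
D needed F, E, C and H, now all done → D.

A C J G H I F B E D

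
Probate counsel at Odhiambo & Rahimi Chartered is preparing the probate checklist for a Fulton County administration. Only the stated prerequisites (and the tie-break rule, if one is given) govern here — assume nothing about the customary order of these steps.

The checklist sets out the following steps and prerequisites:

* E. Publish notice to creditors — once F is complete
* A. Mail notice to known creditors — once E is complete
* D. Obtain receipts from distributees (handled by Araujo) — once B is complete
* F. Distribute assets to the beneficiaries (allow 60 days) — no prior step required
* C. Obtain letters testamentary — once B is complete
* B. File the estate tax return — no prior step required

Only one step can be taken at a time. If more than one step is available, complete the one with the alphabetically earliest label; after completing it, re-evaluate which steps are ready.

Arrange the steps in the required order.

B, C, D, F, E, A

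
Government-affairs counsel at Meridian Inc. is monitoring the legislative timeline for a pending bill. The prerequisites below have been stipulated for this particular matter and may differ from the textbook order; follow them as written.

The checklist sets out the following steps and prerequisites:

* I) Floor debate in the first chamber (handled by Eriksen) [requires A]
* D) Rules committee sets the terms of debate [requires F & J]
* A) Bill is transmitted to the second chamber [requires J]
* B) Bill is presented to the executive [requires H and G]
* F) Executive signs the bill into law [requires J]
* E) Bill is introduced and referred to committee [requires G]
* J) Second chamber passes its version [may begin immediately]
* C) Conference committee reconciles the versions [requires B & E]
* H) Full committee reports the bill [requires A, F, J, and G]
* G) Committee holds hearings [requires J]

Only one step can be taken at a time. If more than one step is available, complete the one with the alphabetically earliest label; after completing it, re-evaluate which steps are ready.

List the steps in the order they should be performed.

J A F D G E H B C I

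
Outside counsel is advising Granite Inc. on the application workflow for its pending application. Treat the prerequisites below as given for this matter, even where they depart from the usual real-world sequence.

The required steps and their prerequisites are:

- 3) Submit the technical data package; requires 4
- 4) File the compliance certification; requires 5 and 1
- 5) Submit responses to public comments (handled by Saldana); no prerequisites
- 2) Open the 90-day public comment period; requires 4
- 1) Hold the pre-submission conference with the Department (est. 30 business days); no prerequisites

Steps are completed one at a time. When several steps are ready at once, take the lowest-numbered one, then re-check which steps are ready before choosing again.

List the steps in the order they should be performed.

1, 5, 4, 2, 3

Nothing is required for 1 and 5. 1 has the earlier label → 1 first.
That leaves 5 as the only ready step → 5.
4 needed 1 and 5, now all done → 4.
Now 2 and 3 have their prerequisites met. 2 has the earlier label, so 2 next.
That leaves 3 as the only ready step → 3.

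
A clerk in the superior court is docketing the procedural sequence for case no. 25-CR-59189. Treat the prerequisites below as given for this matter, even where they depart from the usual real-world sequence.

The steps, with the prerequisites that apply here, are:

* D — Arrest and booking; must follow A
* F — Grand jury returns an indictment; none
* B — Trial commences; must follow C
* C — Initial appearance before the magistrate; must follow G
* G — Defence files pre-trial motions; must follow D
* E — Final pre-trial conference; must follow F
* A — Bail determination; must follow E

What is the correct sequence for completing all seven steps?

F E A D G C B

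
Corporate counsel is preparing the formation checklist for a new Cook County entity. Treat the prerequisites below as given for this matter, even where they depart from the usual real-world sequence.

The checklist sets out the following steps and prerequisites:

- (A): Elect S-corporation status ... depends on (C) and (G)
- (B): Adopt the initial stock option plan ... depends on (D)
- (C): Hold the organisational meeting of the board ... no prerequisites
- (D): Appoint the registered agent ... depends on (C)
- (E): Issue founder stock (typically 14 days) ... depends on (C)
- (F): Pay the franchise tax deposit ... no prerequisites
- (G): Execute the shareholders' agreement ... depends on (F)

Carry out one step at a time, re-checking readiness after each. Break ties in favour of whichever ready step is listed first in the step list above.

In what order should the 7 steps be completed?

(C), (D), (B), (E), (F), (G), (A)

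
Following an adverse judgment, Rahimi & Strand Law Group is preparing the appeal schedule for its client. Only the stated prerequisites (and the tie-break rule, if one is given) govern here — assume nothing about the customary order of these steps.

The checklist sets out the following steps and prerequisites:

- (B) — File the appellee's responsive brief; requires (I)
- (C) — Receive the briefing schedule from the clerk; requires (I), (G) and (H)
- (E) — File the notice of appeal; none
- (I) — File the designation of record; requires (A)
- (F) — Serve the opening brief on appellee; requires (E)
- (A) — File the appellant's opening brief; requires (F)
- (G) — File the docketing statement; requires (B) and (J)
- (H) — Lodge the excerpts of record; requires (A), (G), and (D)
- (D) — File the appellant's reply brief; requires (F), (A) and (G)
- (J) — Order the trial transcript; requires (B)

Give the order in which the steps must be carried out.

(E) → (F) → (A) → (I) → (B) → (J) → (G) → (D) → (H) → (C)

(E) has no prerequisites → (E) first.
(F) is the only step now ready → (F).
Next only (A) has its prerequisites met → (A).
(I) needed (A), now all done → (I).
(B) needed (I), now all done → (B).
That leaves (J) as the only ready step → (J).
(G) is the only step now ready → (G).
Next only (D) has its prerequisites met → (D).
Next only (H) has its prerequisites met → (H).
That leaves (C) as the only ready step → (C).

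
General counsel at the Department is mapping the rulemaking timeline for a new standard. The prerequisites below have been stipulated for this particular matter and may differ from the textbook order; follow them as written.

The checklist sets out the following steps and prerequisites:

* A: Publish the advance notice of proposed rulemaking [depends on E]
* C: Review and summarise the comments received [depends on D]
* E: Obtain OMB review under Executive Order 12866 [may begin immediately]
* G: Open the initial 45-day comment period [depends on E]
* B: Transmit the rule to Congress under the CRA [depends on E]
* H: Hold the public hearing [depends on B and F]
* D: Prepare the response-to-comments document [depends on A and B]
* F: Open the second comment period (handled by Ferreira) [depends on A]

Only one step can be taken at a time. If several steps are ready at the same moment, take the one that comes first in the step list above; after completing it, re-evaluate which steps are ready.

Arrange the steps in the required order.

E A G B D C F H

E is the only step with nothing outstanding, so it goes first.
A, G and B are all available; A is listed earlier → A.
Ready: G, B and F. G is listed earlier → G.
B and F are both available; B is listed earlier → B.
Now D and F have their prerequisites met. D is listed earlier, so D next.
Now C and F have their prerequisites met. C is listed earlier, so C next.
Next only F has its prerequisites met → F.
H needed B and F, now all done → H.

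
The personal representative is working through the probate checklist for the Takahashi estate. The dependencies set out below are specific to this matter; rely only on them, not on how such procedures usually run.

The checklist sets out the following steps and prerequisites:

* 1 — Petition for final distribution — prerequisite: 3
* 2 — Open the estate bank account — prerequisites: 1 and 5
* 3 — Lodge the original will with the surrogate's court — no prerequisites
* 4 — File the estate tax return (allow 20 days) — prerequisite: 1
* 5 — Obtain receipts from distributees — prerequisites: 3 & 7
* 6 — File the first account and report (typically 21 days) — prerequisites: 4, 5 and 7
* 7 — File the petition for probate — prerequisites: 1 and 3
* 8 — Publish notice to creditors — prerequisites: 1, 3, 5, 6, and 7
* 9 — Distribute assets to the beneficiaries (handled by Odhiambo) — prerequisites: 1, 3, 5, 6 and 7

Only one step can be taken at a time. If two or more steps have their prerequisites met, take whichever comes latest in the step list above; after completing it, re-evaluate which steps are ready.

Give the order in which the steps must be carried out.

3 has no prerequisites → 3 first.
1 needed 3, now all done → 1.
Now 7 and 4 have their prerequisites met. 7 is listed later, so 7 next.
5 now also ready, so the ready set is {5, 4}; 5 is listed later → 5.
2 now also ready, so the ready set is {4, 2}; 4 is listed later → 4.
Now 6 and 2 have their prerequisites met. 6 is listed later, so 6 next.
9, 8 and 2 are all available; 9 is listed later → 9.
8 and 2 are both available; 8 is listed later → 8.
2 is the only step now ready → 2.

3, 1, 7, 5, 4, 6, 9, 8, 2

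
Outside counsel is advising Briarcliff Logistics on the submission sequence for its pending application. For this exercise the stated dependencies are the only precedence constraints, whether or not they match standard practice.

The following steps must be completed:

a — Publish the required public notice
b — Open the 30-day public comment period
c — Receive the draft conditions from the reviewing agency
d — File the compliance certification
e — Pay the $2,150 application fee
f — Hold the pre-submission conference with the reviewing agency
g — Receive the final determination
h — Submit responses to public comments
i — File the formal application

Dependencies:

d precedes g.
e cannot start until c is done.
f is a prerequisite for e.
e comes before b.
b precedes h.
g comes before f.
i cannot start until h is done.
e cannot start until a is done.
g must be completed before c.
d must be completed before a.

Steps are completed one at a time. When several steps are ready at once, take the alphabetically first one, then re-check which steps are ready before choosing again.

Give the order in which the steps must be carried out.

Only d has no prerequisites, so it is first.
Now a and g have their prerequisites met. a has the earlier label, so a next.
g is the only step now ready → g.
Ready: c and f. c has the earlier label → c.
Next only f has its prerequisites met → f.
e needed a, c and f, now all done → e.
b needed e, now all done → b.
h needed b, now all done → h.
i needed h, now all done → i.

d, a, g, c, f, e, b, h, i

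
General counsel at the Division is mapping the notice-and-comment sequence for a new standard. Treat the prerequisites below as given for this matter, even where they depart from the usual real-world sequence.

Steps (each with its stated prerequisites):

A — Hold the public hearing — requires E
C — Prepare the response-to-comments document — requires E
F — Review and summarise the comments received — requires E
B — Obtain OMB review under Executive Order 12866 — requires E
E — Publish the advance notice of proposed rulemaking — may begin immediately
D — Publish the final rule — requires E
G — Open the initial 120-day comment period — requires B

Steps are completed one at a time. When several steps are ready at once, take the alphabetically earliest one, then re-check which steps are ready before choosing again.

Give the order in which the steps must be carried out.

E is the only step with nothing outstanding, so it goes first.
Now A, B, C, D and F have their prerequisites met. A has the earlier label, so A next.
B, C, D and F are all available; B has the earlier label → B.
G now also ready, so the ready set is {C, D, F, G}; C has the earlier label → C.
Now D, F and G have their prerequisites met. D has the earlier label, so D next.
Now F and G have their prerequisites met. F has the earlier label, so F next.
That leaves G as the only ready step → G.

E A B C D F G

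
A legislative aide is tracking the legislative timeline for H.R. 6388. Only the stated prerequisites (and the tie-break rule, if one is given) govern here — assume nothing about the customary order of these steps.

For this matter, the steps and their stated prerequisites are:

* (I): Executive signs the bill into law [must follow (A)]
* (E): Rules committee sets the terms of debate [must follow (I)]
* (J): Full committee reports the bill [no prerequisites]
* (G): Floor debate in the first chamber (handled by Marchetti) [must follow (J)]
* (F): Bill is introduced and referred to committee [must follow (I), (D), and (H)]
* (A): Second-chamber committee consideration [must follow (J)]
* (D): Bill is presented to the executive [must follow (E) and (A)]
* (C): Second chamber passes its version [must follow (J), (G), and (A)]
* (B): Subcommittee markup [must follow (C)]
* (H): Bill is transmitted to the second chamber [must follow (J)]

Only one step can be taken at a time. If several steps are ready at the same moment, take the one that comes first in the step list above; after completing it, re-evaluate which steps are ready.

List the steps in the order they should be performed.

Only (J) has no prerequisites, so it is first.
Ready: (G), (A) and (H). (G) is listed earlier → (G).
(A) and (H) are both available; (A) is listed earlier → (A).
(I) and (C) now also ready, so the ready set is {(I), (C), (H)}; (I) is listed earlier → (I).
(E) now also ready, so the ready set is {(E), (C), (H)}; (E) is listed earlier → (E).
Now (D), (C) and (H) have their prerequisites met. (D) is listed earlier, so (D) next.
Ready: (C) and (H). (C) is listed earlier → (C).
(B) now also ready, so the ready set is {(B), (H)}; (B) is listed earlier → (B).
(H) is the only step now ready → (H).
(F) needed (I), (D) and (H), now all done → (F).

(J), (G), (A), (I), (E), (D), (C), (B), (H), (F)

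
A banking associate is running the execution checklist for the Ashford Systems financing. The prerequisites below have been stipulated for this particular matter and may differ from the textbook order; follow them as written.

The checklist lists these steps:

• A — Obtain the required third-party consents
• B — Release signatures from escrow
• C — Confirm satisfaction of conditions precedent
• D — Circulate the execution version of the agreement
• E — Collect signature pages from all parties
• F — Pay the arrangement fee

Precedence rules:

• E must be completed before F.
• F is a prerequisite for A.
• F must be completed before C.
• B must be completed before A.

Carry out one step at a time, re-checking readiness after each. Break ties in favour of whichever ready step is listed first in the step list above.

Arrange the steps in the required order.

B, D, E, F, A, C

B, D and E have no prerequisites; B is listed earlier, so B is first.
Ready: D and E. D is listed earlier → D.
That leaves E as the only ready step → E.
F needed E, now all done → F.
A and C are both available; A is listed earlier → A.
C needed F, now all done → C.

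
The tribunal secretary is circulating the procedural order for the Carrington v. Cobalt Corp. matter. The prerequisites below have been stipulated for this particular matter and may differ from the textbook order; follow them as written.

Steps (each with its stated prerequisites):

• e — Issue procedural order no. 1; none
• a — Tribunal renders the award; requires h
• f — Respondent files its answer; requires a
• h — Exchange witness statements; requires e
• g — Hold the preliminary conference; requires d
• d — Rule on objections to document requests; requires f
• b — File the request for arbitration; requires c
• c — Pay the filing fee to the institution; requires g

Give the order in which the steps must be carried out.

e, h, a, f, d, g, c, b

e is the only step with nothing outstanding, so it goes first.
h is the only step now ready → h.
a is the only step now ready → a.
That leaves f as the only ready step → f.
d needed f, now all done → d.
g needed d, now all done → g.
That leaves c as the only ready step → c.
b needed c, now all done → b.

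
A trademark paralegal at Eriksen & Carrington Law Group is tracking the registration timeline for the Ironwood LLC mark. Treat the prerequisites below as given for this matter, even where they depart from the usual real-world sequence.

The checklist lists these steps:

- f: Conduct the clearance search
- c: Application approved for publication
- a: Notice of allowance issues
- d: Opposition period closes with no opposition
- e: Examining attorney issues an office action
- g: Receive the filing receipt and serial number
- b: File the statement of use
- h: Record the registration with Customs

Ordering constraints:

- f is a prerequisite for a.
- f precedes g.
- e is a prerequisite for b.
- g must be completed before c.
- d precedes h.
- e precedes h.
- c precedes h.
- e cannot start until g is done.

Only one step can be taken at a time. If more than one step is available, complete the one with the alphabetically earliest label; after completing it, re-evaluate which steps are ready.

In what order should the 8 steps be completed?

d, f, a, g, c, e, b, h

d and f have no prerequisites; d has the earlier label, so d is first.
f is the only step now ready → f.
Now a and g have their prerequisites met. a has the earlier label, so a next.
That leaves g as the only ready step → g.
c and e are both available; c has the earlier label → c.
That leaves e as the only ready step → e.
b and h are both available; b has the earlier label → b.
h is the only step now ready → h.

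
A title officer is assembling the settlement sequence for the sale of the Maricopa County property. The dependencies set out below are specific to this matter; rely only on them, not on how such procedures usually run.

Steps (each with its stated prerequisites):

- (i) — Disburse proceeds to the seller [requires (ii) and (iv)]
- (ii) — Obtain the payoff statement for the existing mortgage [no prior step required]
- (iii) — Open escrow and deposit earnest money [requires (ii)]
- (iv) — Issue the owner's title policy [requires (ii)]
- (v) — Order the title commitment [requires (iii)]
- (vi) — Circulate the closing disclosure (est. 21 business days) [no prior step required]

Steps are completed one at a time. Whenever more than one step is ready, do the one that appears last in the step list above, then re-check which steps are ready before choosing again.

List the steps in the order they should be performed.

(vi) (ii) (iv) (iii) (v) (i)

(vi) and (ii) have no prerequisites; (vi) is listed later, so (vi) is first.
Next only (ii) has its prerequisites met → (ii).
Ready: (iv) and (iii). (iv) is listed later → (iv).
(i) now also ready, so the ready set is {(iii), (i)}; (iii) is listed later → (iii).
(v) now also ready, so the ready set is {(v), (i)}; (v) is listed later → (v).
(i) is the only step now ready → (i).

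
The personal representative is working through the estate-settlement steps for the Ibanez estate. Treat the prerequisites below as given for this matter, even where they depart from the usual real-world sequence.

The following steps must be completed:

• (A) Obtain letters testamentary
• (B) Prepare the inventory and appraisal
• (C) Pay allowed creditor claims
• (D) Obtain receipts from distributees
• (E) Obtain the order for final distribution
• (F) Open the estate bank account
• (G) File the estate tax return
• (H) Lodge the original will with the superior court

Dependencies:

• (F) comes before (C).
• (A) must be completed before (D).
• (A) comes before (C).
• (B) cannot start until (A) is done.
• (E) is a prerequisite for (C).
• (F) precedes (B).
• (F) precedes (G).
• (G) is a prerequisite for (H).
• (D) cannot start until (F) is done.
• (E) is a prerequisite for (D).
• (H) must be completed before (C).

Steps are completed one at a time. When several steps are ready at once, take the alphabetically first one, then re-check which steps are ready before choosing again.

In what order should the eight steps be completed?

(A), (E), (F), (B), (D), (G), (H), (C)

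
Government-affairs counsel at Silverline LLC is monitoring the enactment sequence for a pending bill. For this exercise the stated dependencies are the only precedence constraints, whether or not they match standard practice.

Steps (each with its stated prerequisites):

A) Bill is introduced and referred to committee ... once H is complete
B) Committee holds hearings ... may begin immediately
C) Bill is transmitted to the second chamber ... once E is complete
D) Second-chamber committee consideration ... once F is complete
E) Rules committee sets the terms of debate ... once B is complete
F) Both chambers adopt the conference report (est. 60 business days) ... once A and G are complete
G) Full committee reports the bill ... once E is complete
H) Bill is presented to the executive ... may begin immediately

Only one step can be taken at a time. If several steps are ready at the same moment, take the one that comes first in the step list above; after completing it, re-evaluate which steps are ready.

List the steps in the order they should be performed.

Nothing is required for B and H. B is listed earlier → B first.
E and H are both available; E is listed earlier → E.
C and G now also ready, so the ready set is {C, G, H}; C is listed earlier → C.
Now G and H have their prerequisites met. G is listed earlier, so G next.
Next only H has its prerequisites met → H.
That leaves A as the only ready step → A.
Next only F has its prerequisites met → F.
D is the only step now ready → D.

B → E → C → G → H → A → F → D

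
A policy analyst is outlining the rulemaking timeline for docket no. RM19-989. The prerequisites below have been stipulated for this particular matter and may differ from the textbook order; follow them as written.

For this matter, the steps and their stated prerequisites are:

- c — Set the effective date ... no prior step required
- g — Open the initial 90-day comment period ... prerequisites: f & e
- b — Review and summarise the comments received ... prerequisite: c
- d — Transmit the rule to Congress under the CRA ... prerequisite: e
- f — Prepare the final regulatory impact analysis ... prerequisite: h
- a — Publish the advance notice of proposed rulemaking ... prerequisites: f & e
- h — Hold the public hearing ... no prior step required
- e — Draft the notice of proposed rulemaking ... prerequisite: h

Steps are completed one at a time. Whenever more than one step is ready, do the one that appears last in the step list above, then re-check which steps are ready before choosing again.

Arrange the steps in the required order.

Nothing is required for h and c. h is listed later → h first.
e, f and c are all available; e is listed later → e.
d now also ready, so the ready set is {f, d, c}; f is listed later → f.
a and g now also ready, so the ready set is {a, d, g, c}; a is listed later → a.
Ready: d, g and c. d is listed later → d.
Ready: g and c. g is listed later → g.
That leaves c as the only ready step → c.
Next only b has its prerequisites met → b.

h, e, f, a, d, g, c, b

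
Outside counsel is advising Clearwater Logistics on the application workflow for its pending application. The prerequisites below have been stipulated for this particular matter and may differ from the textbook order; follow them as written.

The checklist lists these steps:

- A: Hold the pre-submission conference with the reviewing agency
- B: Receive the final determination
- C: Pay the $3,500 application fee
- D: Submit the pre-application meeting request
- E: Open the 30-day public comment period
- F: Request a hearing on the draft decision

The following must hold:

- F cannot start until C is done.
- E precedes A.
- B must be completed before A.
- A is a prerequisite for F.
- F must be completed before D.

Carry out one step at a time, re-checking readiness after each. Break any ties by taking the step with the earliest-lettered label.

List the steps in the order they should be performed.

Nothing is required for B, C and E. B has the earlier label → B first.
Now C and E have their prerequisites met. C has the earlier label, so C next.
Next only E has its prerequisites met → E.
A needed B and E, now all done → A.
F needed A and C, now all done → F.
D is the only step now ready → D.

B C E A F D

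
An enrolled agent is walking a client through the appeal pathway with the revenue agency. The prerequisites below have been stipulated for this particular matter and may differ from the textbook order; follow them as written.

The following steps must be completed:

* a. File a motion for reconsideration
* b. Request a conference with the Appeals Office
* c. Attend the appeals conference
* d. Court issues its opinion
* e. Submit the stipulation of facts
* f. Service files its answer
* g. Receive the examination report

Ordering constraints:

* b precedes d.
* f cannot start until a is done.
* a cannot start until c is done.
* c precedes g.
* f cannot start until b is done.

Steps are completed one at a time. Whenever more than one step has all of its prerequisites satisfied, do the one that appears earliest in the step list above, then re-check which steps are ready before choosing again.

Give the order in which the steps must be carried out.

b → c → a → d → e → f → g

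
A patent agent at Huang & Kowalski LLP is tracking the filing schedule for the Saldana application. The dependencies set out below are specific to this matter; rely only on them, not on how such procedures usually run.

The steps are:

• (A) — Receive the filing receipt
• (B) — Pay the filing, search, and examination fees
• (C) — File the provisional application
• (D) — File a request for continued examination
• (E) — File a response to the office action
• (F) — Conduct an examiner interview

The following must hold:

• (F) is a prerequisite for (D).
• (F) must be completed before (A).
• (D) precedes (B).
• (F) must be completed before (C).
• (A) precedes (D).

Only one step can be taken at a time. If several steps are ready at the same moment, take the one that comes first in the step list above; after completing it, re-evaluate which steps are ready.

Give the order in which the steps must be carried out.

(E) and (F) have no prerequisites; (E) is listed earlier, so (E) is first.
(F) is the only step now ready → (F).
Now (A) and (C) have their prerequisites met. (A) is listed earlier, so (A) next.
Ready: (C) and (D). (C) is listed earlier → (C).
(D) is the only step now ready → (D).
Next only (B) has its prerequisites met → (B).

(E) (F) (A) (C) (D) (B)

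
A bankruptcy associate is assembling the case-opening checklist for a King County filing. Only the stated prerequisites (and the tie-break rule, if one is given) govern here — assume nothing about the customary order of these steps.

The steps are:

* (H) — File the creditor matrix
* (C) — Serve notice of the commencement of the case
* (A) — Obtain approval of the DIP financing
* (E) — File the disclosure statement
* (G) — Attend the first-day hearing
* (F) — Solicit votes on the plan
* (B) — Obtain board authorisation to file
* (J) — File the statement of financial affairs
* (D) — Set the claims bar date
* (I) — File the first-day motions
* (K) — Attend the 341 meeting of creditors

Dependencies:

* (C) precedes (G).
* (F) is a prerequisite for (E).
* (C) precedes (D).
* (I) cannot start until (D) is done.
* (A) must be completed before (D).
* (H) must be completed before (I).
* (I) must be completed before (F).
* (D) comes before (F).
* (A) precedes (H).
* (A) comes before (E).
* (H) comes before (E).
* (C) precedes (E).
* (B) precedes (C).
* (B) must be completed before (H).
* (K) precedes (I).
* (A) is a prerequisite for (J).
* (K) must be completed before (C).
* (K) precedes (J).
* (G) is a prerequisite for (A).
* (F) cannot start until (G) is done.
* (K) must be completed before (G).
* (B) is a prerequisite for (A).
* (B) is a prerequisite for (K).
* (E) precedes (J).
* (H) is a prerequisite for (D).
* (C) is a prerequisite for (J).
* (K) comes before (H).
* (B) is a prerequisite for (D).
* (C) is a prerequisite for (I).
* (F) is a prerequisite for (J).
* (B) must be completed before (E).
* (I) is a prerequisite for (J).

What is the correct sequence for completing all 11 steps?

(B), (K), (C), (G), (A), (H), (D), (I), (F), (E), (J)

(B) is the only step with nothing outstanding, so it goes first.
(K) is the only step now ready → (K).
(C) is the only step now ready → (C).
(G) needed (C) and (K), now all done → (G).
(A) needed (G) and (B), now all done → (A).
(H) is the only step now ready → (H).
(D) is the only step now ready → (D).
That leaves (I) as the only ready step → (I).
(F) needed (G), (D) and (I), now all done → (F).
(E) needed (H), (C), (A), (F) and (B), now all done → (E).
(J) is the only step now ready → (J).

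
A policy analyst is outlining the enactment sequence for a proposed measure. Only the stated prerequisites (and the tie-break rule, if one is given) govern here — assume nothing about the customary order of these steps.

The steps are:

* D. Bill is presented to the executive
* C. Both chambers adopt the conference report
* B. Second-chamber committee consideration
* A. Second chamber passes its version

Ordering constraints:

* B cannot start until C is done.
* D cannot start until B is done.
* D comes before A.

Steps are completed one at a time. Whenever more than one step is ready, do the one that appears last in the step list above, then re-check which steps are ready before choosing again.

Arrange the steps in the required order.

C has no prerequisites → C first.
That leaves B as the only ready step → B.
D is the only step now ready → D.
Next only A has its prerequisites met → A.

C B D A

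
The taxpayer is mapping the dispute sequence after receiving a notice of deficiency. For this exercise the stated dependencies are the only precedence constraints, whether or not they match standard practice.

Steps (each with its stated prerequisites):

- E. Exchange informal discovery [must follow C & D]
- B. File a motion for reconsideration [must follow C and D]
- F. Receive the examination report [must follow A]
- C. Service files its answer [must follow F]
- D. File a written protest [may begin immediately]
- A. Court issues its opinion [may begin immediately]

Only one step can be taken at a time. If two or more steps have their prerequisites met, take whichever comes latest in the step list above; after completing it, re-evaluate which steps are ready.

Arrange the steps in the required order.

A D F C B E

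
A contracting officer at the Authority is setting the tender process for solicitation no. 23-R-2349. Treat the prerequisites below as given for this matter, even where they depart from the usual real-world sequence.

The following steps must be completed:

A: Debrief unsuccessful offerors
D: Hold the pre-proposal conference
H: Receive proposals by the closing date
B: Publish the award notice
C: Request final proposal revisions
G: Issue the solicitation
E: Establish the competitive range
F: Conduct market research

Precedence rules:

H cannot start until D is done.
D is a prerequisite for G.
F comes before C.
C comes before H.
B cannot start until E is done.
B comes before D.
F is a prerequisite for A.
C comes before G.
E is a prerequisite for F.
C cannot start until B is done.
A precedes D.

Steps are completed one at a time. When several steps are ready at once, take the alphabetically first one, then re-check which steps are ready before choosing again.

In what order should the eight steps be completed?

E, B, F, A, C, D, G, H

Only E has no prerequisites, so it is first.
Ready: B and F. B has the earlier label → B.
F needed E, now all done → F.
Ready: A and C. A has the earlier label → A.
D now also ready, so the ready set is {C, D}; C has the earlier label → C.
Next only D has its prerequisites met → D.
G and H are both available; G has the earlier label → G.
H needed C and D, now all done → H.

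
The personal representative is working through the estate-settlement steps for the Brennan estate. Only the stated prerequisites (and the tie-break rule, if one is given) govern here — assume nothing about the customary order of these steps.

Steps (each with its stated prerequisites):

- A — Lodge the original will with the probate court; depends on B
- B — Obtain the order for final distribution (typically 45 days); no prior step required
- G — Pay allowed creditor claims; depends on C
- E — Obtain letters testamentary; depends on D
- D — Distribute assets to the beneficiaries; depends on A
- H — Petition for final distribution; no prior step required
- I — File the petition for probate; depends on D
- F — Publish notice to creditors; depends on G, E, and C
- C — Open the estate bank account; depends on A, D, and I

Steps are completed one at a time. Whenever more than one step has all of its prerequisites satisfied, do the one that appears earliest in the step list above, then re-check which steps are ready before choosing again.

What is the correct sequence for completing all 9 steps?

B → A → D → E → H → I → C → G → F

Nothing is required for B and H. B is listed earlier → B first.
A now also ready, so the ready set is {A, H}; A is listed earlier → A.
D now also ready, so the ready set is {D, H}; D is listed earlier → D.
Now E, H and I have their prerequisites met. E is listed earlier, so E next.
Ready: H and I. H is listed earlier → H.
That leaves I as the only ready step → I.
C needed A, D and I, now all done → C.
G is the only step now ready → G.
F needed G, E and C, now all done → F.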